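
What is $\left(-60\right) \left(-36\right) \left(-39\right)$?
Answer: $-84240$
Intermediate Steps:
$\left(-60\right) \left(-36\right) \left(-39\right) = 2160 \left(-39\right) = -84240$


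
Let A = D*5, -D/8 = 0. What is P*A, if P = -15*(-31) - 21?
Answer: 0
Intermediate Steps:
D = 0 (D = -8*0 = 0)
A = 0 (A = 0*5 = 0)
P = 444 (P = 465 - 21 = 444)
P*A = 444*0 = 0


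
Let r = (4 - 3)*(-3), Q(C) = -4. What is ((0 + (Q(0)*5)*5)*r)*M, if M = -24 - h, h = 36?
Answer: -18000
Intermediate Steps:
r = -3 (r = 1*(-3) = -3)
M = -60 (M = -24 - 1*36 = -24 - 36 = -60)
((0 + (Q(0)*5)*5)*r)*M = ((0 - 4*5*5)*(-3))*(-60) = ((0 - 20*5)*(-3))*(-60) = ((0 - 100)*(-3))*(-60) = -100*(-3)*(-60) = 300*(-60) = -18000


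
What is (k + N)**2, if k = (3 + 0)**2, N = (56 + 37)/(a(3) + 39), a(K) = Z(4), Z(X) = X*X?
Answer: 345744/3025 ≈ 114.30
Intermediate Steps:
Z(X) = X**2
a(K) = 16 (a(K) = 4**2 = 16)
N = 93/55 (N = (56 + 37)/(16 + 39) = 93/55 ≈ 1.6909)
k = 9 (k = 3**2 = 9)
(k + N)**2 = (9 + 93/55)**2 = (588/55)**2 = 345744/3025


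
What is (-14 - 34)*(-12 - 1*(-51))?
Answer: -1872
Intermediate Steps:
(-14 - 34)*(-12 - 1*(-51)) = -48*(-12 + 51) = -48*39 = -1872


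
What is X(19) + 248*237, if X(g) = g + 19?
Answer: 58814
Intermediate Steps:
X(g) = 19 + g
X(19) + 248*237 = (19 + 19) + 248*237 = 38 + 58776 = 58814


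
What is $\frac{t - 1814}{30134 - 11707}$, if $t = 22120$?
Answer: $\frac{20306}{18427} \approx 1.102$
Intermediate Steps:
$\frac{t - 1814}{30134 - 11707} = \frac{22120 - 1814}{30134 - 11707} = \frac{20306}{18427}$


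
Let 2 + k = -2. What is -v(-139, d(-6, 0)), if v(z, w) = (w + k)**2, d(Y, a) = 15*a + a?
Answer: -16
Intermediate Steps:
k = -4 (k = -2 - 2 = -4)
d(Y, a) = 16*a
v(z, w) = (-4 + w)**2 (v(z, w) = (w - 4)**2 = (-4 + w)**2)
-v(-139, d(-6, 0)) = -(-4 + 16*0)**2 = -(-4 + 0)**2 = -1*(-4)**2 = -1*16 = -16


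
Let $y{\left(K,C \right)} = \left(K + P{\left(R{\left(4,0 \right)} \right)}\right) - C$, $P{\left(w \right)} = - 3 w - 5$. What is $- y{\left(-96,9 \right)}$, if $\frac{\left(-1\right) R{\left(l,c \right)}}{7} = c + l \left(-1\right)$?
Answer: $194$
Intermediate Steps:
$R{\left(l,c \right)} = - 7 c + 7 l$ ($R{\left(l,c \right)} = - 7 \left(c + l \left(-1\right)\right) = - 7 \left(c - l\right) = - 7 c + 7 l$)
$P{\left(w \right)} = -5 - 3 w$
$y{\left(K,C \right)} = -89 + K - C$ ($y{\left(K,C \right)} = \left(K - \left(5 + 3 \left(\left(-7\right) 0 + 7 \cdot 4\right)\right)\right) - C = \left(K - \left(5 + 3 \left(0 + 28\right)\right)\right) - C = \left(K - 89\right) - C = \left(-89 + K\right) - C = -89 + K - C$)
$- y{\left(-96,9 \right)} = - (-89 - 96 - 9) = \left(-1\right) \left(-194\right) = 194$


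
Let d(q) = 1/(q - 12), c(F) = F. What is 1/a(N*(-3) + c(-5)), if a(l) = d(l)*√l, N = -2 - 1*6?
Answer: 7*√19/19 ≈ 1.6059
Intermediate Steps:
d(q) = 1/(-12 + q)
N = -8 (N = -2 - 6 = -8)
a(l) = √l/(-12 + l)
1/a(N*(-3) + c(-5)) = 1/(√(-8*(-3) - 5)/(-12 + (-8*(-3) - 5))) = 1/(√(24 - 5)/(-12 + (24 - 5))) = 1/(√19/(-12 + 19)) = 1/(√19/7) = 7*√19/19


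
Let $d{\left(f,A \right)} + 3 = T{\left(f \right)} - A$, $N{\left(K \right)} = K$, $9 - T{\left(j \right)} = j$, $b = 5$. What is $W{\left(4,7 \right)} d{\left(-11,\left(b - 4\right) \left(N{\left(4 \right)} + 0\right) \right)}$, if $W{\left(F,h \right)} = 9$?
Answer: $117$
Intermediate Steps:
$T{\left(j \right)} = 9 - j$
$d{\left(f,A \right)} = 6 - A - f$ ($d{\left(f,A \right)} = -3 - \left(-9 + A + f\right) = 6 - A - f$)
$W{\left(4,7 \right)} d{\left(-11,\left(b - 4\right) \left(N{\left(4 \right)} + 0\right) \right)} = 9 \left(6 - \left(5 - 4\right) \left(4 + 0\right) - -11\right) = 9 \left(6 - 1 \cdot 4 + 11\right) = 9 \left(6 - 4 + 11\right) = 9 \cdot 13 = 117$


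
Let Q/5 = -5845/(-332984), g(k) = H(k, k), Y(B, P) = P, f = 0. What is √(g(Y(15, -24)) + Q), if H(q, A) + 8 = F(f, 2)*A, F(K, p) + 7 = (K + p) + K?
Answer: √3107026503518/166492 ≈ 10.587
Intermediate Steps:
F(K, p) = -7 + p + 2*K (F(K, p) = -7 + ((K + p) + K) = -7 + (p + 2*K) = -7 + p + 2*K)
H(q, A) = -8 - 5*A (H(q, A) = -8 + (-7 + 2 + 2*0)*A = -8 + (-7 + 2 + 0)*A = -8 - 5*A)
g(k) = -8 - 5*k
Q = 29225/332984 (Q = 5*(-5845/(-332984)) = 5*(-5845*(-1/332984)) = 5*(5845/332984) = 29225/332984 ≈ 0.087767)
√(g(Y(15, -24)) + Q) = √((-8 - 5*(-24)) + 29225/332984) = √((-8 + 120) + 29225/332984) = √(112 + 29225/332984) = √(37323433/332984) = √3107026503518/166492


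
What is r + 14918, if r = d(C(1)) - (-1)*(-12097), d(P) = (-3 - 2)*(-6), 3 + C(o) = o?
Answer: 2851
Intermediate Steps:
C(o) = -3 + o
d(P) = 30 (d(P) = -5*(-6) = 30)
r = -12067 (r = 30 - (-1)*(-12097) = 30 - 1*12097 = 30 - 12097 = -12067)
r + 14918 = -12067 + 14918 = 2851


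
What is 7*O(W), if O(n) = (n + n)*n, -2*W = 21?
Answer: 3087/2 ≈ 1543.5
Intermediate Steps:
W = -21/2 (W = -1/2*21 = -21/2 ≈ -10.500)
O(n) = 2*n**2 (O(n) = (2*n)*n = 2*n**2)
7*O(W) = 7*(2*(-21/2)**2) = 7*(2*(441/4)) = 7*(441/2) = 3087/2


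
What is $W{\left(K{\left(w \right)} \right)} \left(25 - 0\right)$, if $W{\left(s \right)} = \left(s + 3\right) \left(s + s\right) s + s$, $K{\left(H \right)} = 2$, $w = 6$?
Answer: $1050$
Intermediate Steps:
$W{\left(s \right)} = s + 2 s^{2} \left(3 + s\right)$ ($W{\left(s \right)} = \left(3 + s\right) 2 s s + s = 2 s \left(3 + s\right) s + s = 2 s^{2} \left(3 + s\right) + s = s + 2 s^{2} \left(3 + s\right)$)
$W{\left(K{\left(w \right)} \right)} \left(25 - 0\right) = 2 \left(1 + 2 \cdot 2^{2} + 6 \cdot 2\right) \left(25 - 0\right) = 2 \left(1 + 2 \cdot 4 + 12\right) \left(25 + 0\right) = 2 \left(1 + 8 + 12\right) 25 = 2 \cdot 21 \cdot 25 = 42 \cdot 25 = 1050$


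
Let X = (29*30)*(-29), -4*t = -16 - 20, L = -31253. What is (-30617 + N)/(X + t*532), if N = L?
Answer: 30935/10221 ≈ 3.0266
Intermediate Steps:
t = 9 (t = -(-16 - 20)/4 = -¼*(-36) = 9)
X = -25230 (X = 870*(-29) = -25230)
N = -31253
(-30617 + N)/(X + t*532) = (-30617 - 31253)/(-25230 + 9*532) = -61870/(-25230 + 4788) = -61870/(-20442) = -61870*(-1/20442) = 30935/10221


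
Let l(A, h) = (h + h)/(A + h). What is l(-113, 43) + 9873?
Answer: 345512/35 ≈ 9871.8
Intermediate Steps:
l(A, h) = 2*h/(A + h) (l(A, h) = (2*h)/(A + h) = 2*h/(A + h))
l(-113, 43) + 9873 = 2*43/(-113 + 43) + 9873 = 2*43/(-70) + 9873 = 2*43*(-1/70) + 9873 = -43/35 + 9873 = 345512/35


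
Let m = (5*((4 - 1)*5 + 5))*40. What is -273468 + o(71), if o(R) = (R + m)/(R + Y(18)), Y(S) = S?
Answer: -24334581/89 ≈ -2.7342e+5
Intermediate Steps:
m = 4000 (m = (5*(3*5 + 5))*40 = (5*(15 + 5))*40 = (5*20)*40 = 100*40 = 4000)
o(R) = (4000 + R)/(18 + R) (o(R) = (R + 4000)/(R + 18) = (4000 + R)/(18 + R))
-273468 + o(71) = -273468 + (4000 + 71)/(18 + 71) = -273468 + 4071/89 = -24334581/89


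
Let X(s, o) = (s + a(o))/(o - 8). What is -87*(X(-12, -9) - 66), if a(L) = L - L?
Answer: 96570/17 ≈ 5680.6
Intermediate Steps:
a(L) = 0
X(s, o) = s/(-8 + o) (X(s, o) = (s + 0)/(o - 8) = s/(-8 + o))
-87*(X(-12, -9) - 66) = -87*(-12/(-8 - 9) - 66) = -87*(-12/(-17) - 66) = -87*(-12*(-1/17) - 66) = -87*(12/17 - 66) = -87*(-1110/17) = 96570/17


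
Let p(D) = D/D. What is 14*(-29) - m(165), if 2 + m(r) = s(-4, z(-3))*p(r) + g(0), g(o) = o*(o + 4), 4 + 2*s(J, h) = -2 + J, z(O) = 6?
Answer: -399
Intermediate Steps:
s(J, h) = -3 + J/2 (s(J, h) = -2 + (-2 + J)/2 = -2 + (-1 + J/2) = -3 + J/2)
p(D) = 1
g(o) = o*(4 + o)
m(r) = -7 (m(r) = -2 + ((-3 + (1/2)*(-4))*1 + 0*(4 + 0)) = -2 + ((-3 - 2)*1 + 0*4) = -2 + (-5*1 + 0) = -2 + (-5 + 0) = -2 - 5 = -7)
14*(-29) - m(165) = 14*(-29) - 1*(-7) = -406 + 7 = -399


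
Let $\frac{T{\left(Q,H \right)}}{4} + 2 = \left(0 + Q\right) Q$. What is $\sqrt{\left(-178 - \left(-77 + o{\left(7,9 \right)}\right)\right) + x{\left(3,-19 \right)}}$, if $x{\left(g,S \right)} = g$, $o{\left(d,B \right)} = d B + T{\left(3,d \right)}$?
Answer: $3 i \sqrt{21} \approx 13.748 i$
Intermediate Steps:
$T{\left(Q,H \right)} = -8 + 4 Q^{2}$ ($T{\left(Q,H \right)} = -8 + 4 \left(0 + Q\right) Q = -8 + 4 Q Q = -8 + 4 Q^{2}$)
$o{\left(d,B \right)} = 28 + B d$ ($o{\left(d,B \right)} = d B - \left(8 - 4 \cdot 3^{2}\right) = B d + \left(-8 + 4 \cdot 9\right) = B d + \left(-8 + 36\right) = B d + 28 = 28 + B d$)
$\sqrt{\left(-178 - \left(-77 + o{\left(7,9 \right)}\right)\right) + x{\left(3,-19 \right)}} = \sqrt{\left(-178 + \left(77 - \left(28 + 9 \cdot 7\right)\right)\right) + 3} = \sqrt{\left(-178 + \left(77 - \left(28 + 63\right)\right)\right) + 3} = \sqrt{\left(-178 + \left(77 - 91\right)\right) + 3} = \sqrt{\left(-178 - 14\right) + 3} = \sqrt{-192 + 3} = \sqrt{-189} = 3 i \sqrt{21}$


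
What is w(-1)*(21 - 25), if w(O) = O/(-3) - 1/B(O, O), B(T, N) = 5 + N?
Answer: -⅓ ≈ -0.33333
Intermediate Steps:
w(O) = -1/(5 + O) - O/3 (w(O) = O/(-3) - 1/(5 + O) = O*(-⅓) - 1/(5 + O) = -O/3 - 1/(5 + O) = -1/(5 + O) - O/3)
w(-1)*(21 - 25) = ((-3 - 1*(-1)*(5 - 1))/(3*(5 - 1)))*(21 - 25) = ((⅓)*(-3 - 1*(-1)*4)/4)*(-4) = ((⅓)*(¼)*(-3 + 4))*(-4) = ((⅓)*(¼)*1)*(-4) = (1/12)*(-4) = -⅓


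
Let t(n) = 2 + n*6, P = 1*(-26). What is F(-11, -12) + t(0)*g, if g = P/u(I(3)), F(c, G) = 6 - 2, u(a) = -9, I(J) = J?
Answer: 88/9 ≈ 9.7778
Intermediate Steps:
P = -26
F(c, G) = 4
g = 26/9 (g = -26/(-9) = -26*(-1/9) = 26/9 ≈ 2.8889)
t(n) = 2 + 6*n
F(-11, -12) + t(0)*g = 4 + (2 + 6*0)*(26/9) = 4 + (2 + 0)*(26/9) = 4 + 2*(26/9) = 4 + 52/9 = 88/9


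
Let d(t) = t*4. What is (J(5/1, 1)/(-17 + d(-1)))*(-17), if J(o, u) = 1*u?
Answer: 17/21 ≈ 0.80952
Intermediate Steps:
d(t) = 4*t
J(o, u) = u
(J(5/1, 1)/(-17 + d(-1)))*(-17) = (1/(-17 + 4*(-1)))*(-17) = (1/(-17 - 4))*(-17) = (1/(-21))*(-17) = -1/21*1*(-17) = -1/21*(-17) = 17/21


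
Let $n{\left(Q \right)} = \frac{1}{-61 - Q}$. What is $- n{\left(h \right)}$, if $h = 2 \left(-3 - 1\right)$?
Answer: $\frac{1}{53} \approx 0.018868$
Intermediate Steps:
$h = -8$ ($h = 2 \left(-4\right) = -8$)
$- n{\left(h \right)} = - \frac{-1}{61 - 8} = - \frac{-1}{53} = \left(-1\right) \left(- \frac{1}{53}\right) = \frac{1}{53}$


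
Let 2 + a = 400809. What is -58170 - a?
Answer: -458977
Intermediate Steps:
a = 400807 (a = -2 + 400809 = 400807)
-58170 - a = -58170 - 1*400807 = -58170 - 400807 = -458977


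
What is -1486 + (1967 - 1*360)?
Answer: 121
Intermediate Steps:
-1486 + (1967 - 1*360) = -1486 + (1967 - 360) = -1486 + 1607 = 121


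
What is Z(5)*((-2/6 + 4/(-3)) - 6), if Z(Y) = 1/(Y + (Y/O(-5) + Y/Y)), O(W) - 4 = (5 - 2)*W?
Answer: -253/183 ≈ -1.3825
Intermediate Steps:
O(W) = 4 + 3*W (O(W) = 4 + (5 - 2)*W = 4 + 3*W)
Z(Y) = 1/(1 + 10*Y/11) (Z(Y) = 1/(Y + (Y/(4 + 3*(-5)) + Y/Y)) = 1/(Y + (Y/(4 - 15) + 1)) = 1/(Y + (Y/(-11) + 1)) = 1/(Y + (Y*(-1/11) + 1)) = 1/(Y + (-Y/11 + 1)) = 1/(Y + (1 - Y/11)) = 1/(1 + 10*Y/11))
Z(5)*((-2/6 + 4/(-3)) - 6) = (11/(11 + 10*5))*((-2/6 + 4/(-3)) - 6) = (11/(11 + 50))*((-2*⅙ + 4*(-⅓)) - 6) = (11/61)*((-⅓ - 4/3) - 6) = (11*(1/61))*(-5/3 - 6) = (11/61)*(-23/3) = -253/183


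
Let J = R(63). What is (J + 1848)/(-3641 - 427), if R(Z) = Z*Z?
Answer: -1939/1356 ≈ -1.4299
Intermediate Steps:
R(Z) = Z**2
J = 3969 (J = 63**2 = 3969)
(J + 1848)/(-3641 - 427) = (3969 + 1848)/(-3641 - 427) = 5817/(-4068) = 5817*(-1/4068) = -1939/1356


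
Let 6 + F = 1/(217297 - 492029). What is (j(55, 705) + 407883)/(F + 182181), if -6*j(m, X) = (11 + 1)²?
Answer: 4871822556/2176056613 ≈ 2.2388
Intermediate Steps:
j(m, X) = -24 (j(m, X) = -(11 + 1)²/6 = -⅙*12² = -⅙*144 = -24)
F = -1648393/274732 (F = -6 + 1/(217297 - 492029) = -6 + 1/(-274732) = -6 - 1/274732 = -1648393/274732 ≈ -6.0000)
(j(55, 705) + 407883)/(F + 182181) = (-24 + 407883)/(-1648393/274732 + 182181) = 407859/(50049302099/274732) = 407859*(274732/50049302099) = 4871822556/2176056613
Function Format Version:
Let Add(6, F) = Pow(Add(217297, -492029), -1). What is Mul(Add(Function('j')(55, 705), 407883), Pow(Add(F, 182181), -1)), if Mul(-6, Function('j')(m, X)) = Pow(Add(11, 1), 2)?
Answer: Rational(4871822556, 2176056613) ≈ 2.2388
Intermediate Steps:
Function('j')(m, X) = -24 (Function('j')(m, X) = Mul(Rational(-1, 6), Pow(Add(11, 1), 2)) = Mul(Rational(-1, 6), Pow(12, 2)) = Mul(Rational(-1, 6), 144) = -24)
F = Rational(-1648393, 274732) (F = Add(-6, Pow(Add(217297, -492029), -1)) = Add(-6, Pow(-274732, -1)) = Add(-6, Rational(-1, 274732)) = Rational(-1648393, 274732) ≈ -6.0000)
Mul(Add(Function('j')(55, 705), 407883), Pow(Add(F, 182181), -1)) = Mul(Add(-24, 407883), Pow(Add(Rational(-1648393, 274732), 182181), -1)) = Mul(407859, Pow(Rational(50049302099, 274732), -1)) = Mul(407859, Rational(274732, 50049302099)) = Rational(4871822556, 2176056613)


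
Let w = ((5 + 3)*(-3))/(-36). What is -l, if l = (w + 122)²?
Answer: -135424/9 ≈ -15047.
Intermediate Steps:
w = ⅔ (w = (8*(-3))*(-1/36) = -24*(-1/36) = ⅔ ≈ 0.66667)
l = 135424/9 (l = (⅔ + 122)² = (368/3)² = 135424/9 ≈ 15047.)
-l = -1*135424/9 = -135424/9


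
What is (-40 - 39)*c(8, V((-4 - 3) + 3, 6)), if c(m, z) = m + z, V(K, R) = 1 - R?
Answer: -237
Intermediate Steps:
(-40 - 39)*c(8, V((-4 - 3) + 3, 6)) = (-40 - 39)*(8 + (1 - 1*6)) = -79*(8 + (1 - 6)) = -79*(8 - 5) = -79*3 = -237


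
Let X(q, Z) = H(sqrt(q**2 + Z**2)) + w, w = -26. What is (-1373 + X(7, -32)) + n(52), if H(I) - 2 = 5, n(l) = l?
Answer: -1340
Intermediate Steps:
H(I) = 7 (H(I) = 2 + 5 = 7)
X(q, Z) = -19 (X(q, Z) = 7 - 26 = -19)
(-1373 + X(7, -32)) + n(52) = (-1373 - 19) + 52 = -1392 + 52 = -1340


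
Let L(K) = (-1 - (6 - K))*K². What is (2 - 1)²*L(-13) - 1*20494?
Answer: -23874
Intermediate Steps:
L(K) = K²*(-7 + K) (L(K) = (-1 + (-6 + K))*K² = (-7 + K)*K² = K²*(-7 + K))
(2 - 1)²*L(-13) - 1*20494 = (2 - 1)²*((-13)²*(-7 - 13)) - 1*20494 = 1²*(169*(-20)) - 20494 = 1*(-3380) - 20494 = -3380 - 20494 = -23874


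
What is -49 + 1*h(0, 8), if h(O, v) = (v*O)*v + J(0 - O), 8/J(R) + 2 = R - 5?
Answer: -351/7 ≈ -50.143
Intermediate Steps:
J(R) = 8/(-7 + R) (J(R) = 8/(-2 + (R - 5)) = 8/(-2 + (-5 + R)) = 8/(-7 + R))
h(O, v) = 8/(-7 - O) + O*v² (h(O, v) = (v*O)*v + 8/(-7 + (0 - O)) = (O*v)*v + 8/(-7 - O) = O*v² + 8/(-7 - O) = 8/(-7 - O) + O*v²)
-49 + 1*h(0, 8) = -49 + 1*((-8 + 0*8²*(7 + 0))/(7 + 0)) = -49 + 1*((-8 + 0*64*7)/7) = -49 + 1*((-8 + 0)/7) = -49 + 1*((⅐)*(-8)) = -49 + 1*(-8/7) = -49 - 8/7 = -351/7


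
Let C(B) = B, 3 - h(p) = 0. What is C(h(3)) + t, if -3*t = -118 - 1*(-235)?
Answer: -36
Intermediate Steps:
h(p) = 3 (h(p) = 3 - 1*0 = 3 + 0 = 3)
t = -39 (t = -(-118 - 1*(-235))/3 = -(-118 + 235)/3 = -1/3*117 = -39)
C(h(3)) + t = 3 - 39 = -36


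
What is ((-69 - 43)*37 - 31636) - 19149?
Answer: -54929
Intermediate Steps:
((-69 - 43)*37 - 31636) - 19149 = (-112*37 - 31636) - 19149 = (-4144 - 31636) - 19149 = -35780 - 19149 = -54929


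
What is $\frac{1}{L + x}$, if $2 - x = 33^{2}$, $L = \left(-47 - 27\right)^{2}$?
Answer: $\frac{1}{4389} \approx 0.00022784$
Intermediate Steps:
$L = 5476$ ($L = \left(-74\right)^{2} = 5476$)
$x = -1087$ ($x = 2 - 33^{2} = 2 - 1089 = -1087$)
$\frac{1}{L + x} = \frac{1}{5476 - 1087} = \frac{1}{4389}$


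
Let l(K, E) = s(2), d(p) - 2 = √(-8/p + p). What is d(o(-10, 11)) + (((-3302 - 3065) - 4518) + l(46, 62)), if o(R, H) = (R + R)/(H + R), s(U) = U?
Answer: -10881 + 7*I*√10/5 ≈ -10881.0 + 4.4272*I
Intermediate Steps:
o(R, H) = 2*R/(H + R) (o(R, H) = (2*R)/(H + R) = 2*R/(H + R))
d(p) = 2 + √(p - 8/p) (d(p) = 2 + √(-8/p + p) = 2 + √(p - 8/p))
l(K, E) = 2
d(o(-10, 11)) + (((-3302 - 3065) - 4518) + l(46, 62)) = (2 + √(2*(-10)/(11 - 10) - 8/(2*(-10)/(11 - 10)))) + (((-3302 - 3065) - 4518) + 2) = (2 + √(2*(-10)/1 - 8/(2*(-10)/1))) + ((-6367 - 4518) + 2) = (2 + √(2*(-10)*1 - 8/(2*(-10)*1))) + (-10885 + 2) = (2 + √(-20 - 8/(-20))) - 10883 = (2 + √(-20 - 8*(-1/20))) - 10883 = (2 + √(-20 + ⅖)) - 10883 = (2 + √(-98/5)) - 10883 = (2 + 7*I*√10/5) - 10883 = -10881 + 7*I*√10/5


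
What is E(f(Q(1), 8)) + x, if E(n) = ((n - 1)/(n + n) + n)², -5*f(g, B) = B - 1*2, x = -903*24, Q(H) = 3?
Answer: -78018911/3600 ≈ -21672.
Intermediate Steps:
x = -21672
f(g, B) = ⅖ - B/5 (f(g, B) = -(B - 1*2)/5 = -(B - 2)/5 = -(-2 + B)/5 = ⅖ - B/5)
E(n) = (n + (-1 + n)/(2*n))² (E(n) = ((-1 + n)/((2*n)) + n)² = ((-1 + n)*(1/(2*n)) + n)² = ((-1 + n)/(2*n) + n)² = (n + (-1 + n)/(2*n))²)
E(f(Q(1), 8)) + x = (-1 + (⅖ - ⅕*8) + 2*(⅖ - ⅕*8)²)²/(4*(⅖ - ⅕*8)²) - 21672 = (-1 + (⅖ - 8/5) + 2*(⅖ - 8/5)²)²/(4*(⅖ - 8/5)²) - 21672 = (-1 - 6/5 + 2*(-6/5)²)²/(4*(-6/5)²) - 21672 = (¼)*(25/36)*(-1 - 6/5 + 2*(36/25))² - 21672 = (¼)*(25/36)*(-1 - 6/5 + 72/25)² - 21672 = (¼)*(25/36)*(17/25)² - 21672 = (¼)*(25/36)*(289/625) - 21672 = 289/3600 - 21672 = -78018911/3600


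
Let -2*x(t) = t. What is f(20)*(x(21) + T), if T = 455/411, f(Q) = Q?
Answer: -77210/411 ≈ -187.86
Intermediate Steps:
x(t) = -t/2
T = 455/411 (T = 455*(1/411) = 455/411 ≈ 1.1071)
f(20)*(x(21) + T) = 20*(-½*21 + 455/411) = 20*(-21/2 + 455/411) = 20*(-7721/822) = -77210/411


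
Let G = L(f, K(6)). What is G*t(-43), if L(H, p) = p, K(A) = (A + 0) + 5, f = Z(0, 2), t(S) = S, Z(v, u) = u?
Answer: -473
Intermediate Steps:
f = 2
K(A) = 5 + A (K(A) = A + 5 = 5 + A)
G = 11 (G = 5 + 6 = 11)
G*t(-43) = 11*(-43) = -473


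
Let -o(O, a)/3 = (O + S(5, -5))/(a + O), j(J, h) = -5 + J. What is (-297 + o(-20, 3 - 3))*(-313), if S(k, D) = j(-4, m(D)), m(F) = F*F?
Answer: 1886451/20 ≈ 94323.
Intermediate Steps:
m(F) = F**2
S(k, D) = -9 (S(k, D) = -5 - 4 = -9)
o(O, a) = -3*(-9 + O)/(O + a) (o(O, a) = -3*(O - 9)/(a + O) = -3*(-9 + O)/(O + a))
(-297 + o(-20, 3 - 3))*(-313) = (-297 + 3*(9 - 1*(-20))/(-20 + (3 - 3)))*(-313) = (-297 + 3*(9 + 20)/(-20 + 0))*(-313) = (-297 + 3*29/(-20))*(-313) = (-297 + 3*(-1/20)*29)*(-313) = (-297 - 87/20)*(-313) = -6027/20*(-313) = 1886451/20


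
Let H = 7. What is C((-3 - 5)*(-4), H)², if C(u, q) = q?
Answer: 49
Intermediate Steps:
C((-3 - 5)*(-4), H)² = 7² = 49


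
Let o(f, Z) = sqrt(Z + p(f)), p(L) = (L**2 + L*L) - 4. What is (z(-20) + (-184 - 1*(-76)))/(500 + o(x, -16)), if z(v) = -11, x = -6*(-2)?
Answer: -2125/8919 + 17*sqrt(67)/17838 ≈ -0.23045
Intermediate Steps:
x = 12
p(L) = -4 + 2*L**2 (p(L) = (L**2 + L**2) - 4 = 2*L**2 - 4 = -4 + 2*L**2)
o(f, Z) = sqrt(-4 + Z + 2*f**2) (o(f, Z) = sqrt(Z + (-4 + 2*f**2)) = sqrt(-4 + Z + 2*f**2))
(z(-20) + (-184 - 1*(-76)))/(500 + o(x, -16)) = (-11 + (-184 - 1*(-76)))/(500 + sqrt(-4 - 16 + 2*12**2)) = (-11 + (-184 + 76))/(500 + sqrt(-4 - 16 + 2*144)) = (-11 - 108)/(500 + sqrt(-4 - 16 + 288)) = -119/(500 + sqrt(268)) = -119/(500 + 2*sqrt(67))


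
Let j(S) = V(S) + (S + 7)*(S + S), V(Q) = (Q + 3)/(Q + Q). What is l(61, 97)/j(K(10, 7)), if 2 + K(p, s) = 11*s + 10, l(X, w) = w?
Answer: 8245/1329444 ≈ 0.0062018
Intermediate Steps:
V(Q) = (3 + Q)/(2*Q) (V(Q) = (3 + Q)/((2*Q)) = (3 + Q)*(1/(2*Q)) = (3 + Q)/(2*Q))
K(p, s) = 8 + 11*s (K(p, s) = -2 + (11*s + 10) = -2 + (10 + 11*s) = 8 + 11*s)
j(S) = (3 + S)/(2*S) + 2*S*(7 + S) (j(S) = (3 + S)/(2*S) + (S + 7)*(S + S) = (3 + S)/(2*S) + (7 + S)*(2*S) = (3 + S)/(2*S) + 2*S*(7 + S))
l(61, 97)/j(K(10, 7)) = 97/(((3 + (8 + 11*7) + 4*(8 + 11*7)²*(7 + (8 + 11*7)))/(2*(8 + 11*7)))) = 97/(((3 + (8 + 77) + 4*(8 + 77)²*(7 + (8 + 77)))/(2*(8 + 77)))) = 97/(((½)*(3 + 85 + 4*85²*(7 + 85))/85)) = 97/(((½)*(1/85)*(3 + 85 + 4*7225*92))) = 97/(((½)*(1/85)*(3 + 85 + 2658800))) = 97/(((½)*(1/85)*2658888)) = 97/(1329444/85) = 97*(85/1329444) = 8245/1329444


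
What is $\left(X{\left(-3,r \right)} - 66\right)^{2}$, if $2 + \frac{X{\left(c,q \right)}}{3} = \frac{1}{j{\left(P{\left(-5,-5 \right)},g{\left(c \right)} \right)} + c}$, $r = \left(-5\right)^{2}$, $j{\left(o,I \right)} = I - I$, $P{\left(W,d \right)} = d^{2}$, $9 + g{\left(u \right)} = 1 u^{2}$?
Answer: $5329$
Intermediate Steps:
$g{\left(u \right)} = -9 + u^{2}$ ($g{\left(u \right)} = -9 + 1 u^{2} = -9 + u^{2}$)
$j{\left(o,I \right)} = 0$
$r = 25$
$X{\left(c,q \right)} = -6 + \frac{3}{c}$ ($X{\left(c,q \right)} = -6 + \frac{3}{0 + c} = -6 + \frac{3}{c}$)
$\left(X{\left(-3,r \right)} - 66\right)^{2} = \left(\left(-6 + \frac{3}{-3}\right) - 66\right)^{2} = \left(\left(-6 + 3 \left(- \frac{1}{3}\right)\right) - 66\right)^{2} = \left(\left(-6 - 1\right) - 66\right)^{2} = \left(-7 - 66\right)^{2} = \left(-73\right)^{2} = 5329$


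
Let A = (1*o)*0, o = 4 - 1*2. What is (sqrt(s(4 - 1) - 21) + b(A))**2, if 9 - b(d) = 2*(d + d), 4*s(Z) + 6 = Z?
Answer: (18 + I*sqrt(87))**2/4 ≈ 59.25 + 83.946*I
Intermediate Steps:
s(Z) = -3/2 + Z/4
o = 2 (o = 4 - 2 = 2)
A = 0 (A = (1*2)*0 = 2*0 = 0)
b(d) = 9 - 4*d (b(d) = 9 - 2*(d + d) = 9 - 2*2*d = 9 - 4*d)
(sqrt(s(4 - 1) - 21) + b(A))**2 = (sqrt((-3/2 + (4 - 1)/4) - 21) + (9 - 4*0))**2 = (sqrt((-3/2 + (1/4)*3) - 21) + (9 + 0))**2 = (sqrt((-3/2 + 3/4) - 21) + 9)**2 = (sqrt(-3/4 - 21) + 9)**2 = (sqrt(-87/4) + 9)**2 = (I*sqrt(87)/2 + 9)**2 = (9 + I*sqrt(87)/2)**2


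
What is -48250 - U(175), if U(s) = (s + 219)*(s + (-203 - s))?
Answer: 31732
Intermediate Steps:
U(s) = -44457 - 203*s (U(s) = (219 + s)*(-203) = -44457 - 203*s)
-48250 - U(175) = -48250 - (-44457 - 203*175) = -48250 - (-44457 - 35525) = -48250 - 1*(-79982) = -48250 + 79982 = 31732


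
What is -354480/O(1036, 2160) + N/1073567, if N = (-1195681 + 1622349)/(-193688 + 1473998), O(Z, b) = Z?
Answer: -790961446675522/2311656678795 ≈ -342.16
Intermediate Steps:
N = 213334/640155 (N = 426668/1280310 = 426668*(1/1280310) = 213334/640155 ≈ 0.33325)
-354480/O(1036, 2160) + N/1073567 = -354480/1036 + (213334/640155)/1073567 = -354480*1/1036 + (213334/640155)*(1/1073567) = -12660/37 + 19394/62477207535 = -790961446675522/2311656678795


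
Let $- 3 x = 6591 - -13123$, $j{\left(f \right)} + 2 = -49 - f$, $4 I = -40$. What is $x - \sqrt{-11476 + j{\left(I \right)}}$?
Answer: $- \frac{19714}{3} - i \sqrt{11517} \approx -6571.3 - 107.32 i$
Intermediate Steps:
$I = -10$ ($I = \frac{1}{4} \left(-40\right) = -10$)
$j{\left(f \right)} = -51 - f$ ($j{\left(f \right)} = -2 - \left(49 + f\right) = -51 - f$)
$x = - \frac{19714}{3}$ ($x = - \frac{6591 - -13123}{3} = - \frac{6591 + 13123}{3} = \left(- \frac{1}{3}\right) 19714 = - \frac{19714}{3} \approx -6571.3$)
$x - \sqrt{-11476 + j{\left(I \right)}} = - \frac{19714}{3} - \sqrt{-11476 - 41} = - \frac{19714}{3} - \sqrt{-11517} = - \frac{19714}{3} - i \sqrt{11517}$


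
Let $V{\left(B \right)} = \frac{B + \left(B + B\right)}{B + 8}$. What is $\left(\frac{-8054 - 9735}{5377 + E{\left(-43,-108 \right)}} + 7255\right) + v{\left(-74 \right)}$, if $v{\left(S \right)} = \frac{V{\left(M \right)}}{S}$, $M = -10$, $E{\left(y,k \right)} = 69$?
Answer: $\frac{730598986}{100751} \approx 7251.5$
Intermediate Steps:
$V{\left(B \right)} = \frac{3 B}{8 + B}$ ($V{\left(B \right)} = \frac{B + 2 B}{8 + B} = \frac{3 B}{8 + B}$)
$v{\left(S \right)} = \frac{15}{S}$ ($v{\left(S \right)} = \frac{3 \left(-10\right) \frac{1}{8 - 10}}{S} = \frac{3 \left(-10\right) \frac{1}{-2}}{S} = \frac{3 \left(-10\right) \left(- \frac{1}{2}\right)}{S} = \frac{15}{S}$)
$\left(\frac{-8054 - 9735}{5377 + E{\left(-43,-108 \right)}} + 7255\right) + v{\left(-74 \right)} = \left(\frac{-8054 - 9735}{5377 + 69} + 7255\right) + \frac{15}{-74} = \left(- \frac{17789}{5446} + 7255\right) + 15 \left(- \frac{1}{74}\right) = \left(\left(-17789\right) \frac{1}{5446} + 7255\right) - \frac{15}{74} = \left(- \frac{17789}{5446} + 7255\right) - \frac{15}{74} = \frac{39492941}{5446} - \frac{15}{74} = \frac{730598986}{100751}$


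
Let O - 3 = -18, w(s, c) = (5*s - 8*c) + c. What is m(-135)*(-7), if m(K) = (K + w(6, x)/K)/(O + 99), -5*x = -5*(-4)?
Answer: 18283/1620 ≈ 11.286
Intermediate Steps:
x = -4 (x = -(-1)*(-4) = -1/5*20 = -4)
w(s, c) = -7*c + 5*s (w(s, c) = (-8*c + 5*s) + c = -7*c + 5*s)
O = -15 (O = 3 - 18 = -15)
m(K) = K/84 + 29/(42*K) (m(K) = (K + (-7*(-4) + 5*6)/K)/(-15 + 99) = (K + (28 + 30)/K)/84 = (K + 58/K)*(1/84) = K/84 + 29/(42*K))
m(-135)*(-7) = ((1/84)*(58 + (-135)**2)/(-135))*(-7) = ((1/84)*(-1/135)*(58 + 18225))*(-7) = ((1/84)*(-1/135)*18283)*(-7) = -18283/11340*(-7) = 18283/1620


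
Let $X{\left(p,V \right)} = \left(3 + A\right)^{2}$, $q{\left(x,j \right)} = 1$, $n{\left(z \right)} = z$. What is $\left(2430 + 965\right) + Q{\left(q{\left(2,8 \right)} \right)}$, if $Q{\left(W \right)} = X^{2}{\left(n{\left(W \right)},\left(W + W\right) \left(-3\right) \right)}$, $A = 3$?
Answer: $4691$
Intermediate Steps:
$X{\left(p,V \right)} = 36$ ($X{\left(p,V \right)} = \left(3 + 3\right)^{2} = 6^{2} = 36$)
$Q{\left(W \right)} = 1296$ ($Q{\left(W \right)} = 36^{2} = 1296$)
$\left(2430 + 965\right) + Q{\left(q{\left(2,8 \right)} \right)} = \left(2430 + 965\right) + 1296 = 3395 + 1296 = 4691$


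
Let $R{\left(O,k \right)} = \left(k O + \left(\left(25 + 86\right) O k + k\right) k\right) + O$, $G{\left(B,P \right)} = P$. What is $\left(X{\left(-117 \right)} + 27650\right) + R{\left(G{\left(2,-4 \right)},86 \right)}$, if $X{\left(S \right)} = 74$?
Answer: $-3249052$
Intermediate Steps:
$R{\left(O,k \right)} = O + O k + k \left(k + 111 O k\right)$ ($R{\left(O,k \right)} = \left(O k + \left(111 O k + k\right) k\right) + O = \left(O k + \left(k + 111 O k\right) k\right) + O = \left(O k + k \left(k + 111 O k\right)\right) + O = O + O k + k \left(k + 111 O k\right)$)
$\left(X{\left(-117 \right)} + 27650\right) + R{\left(G{\left(2,-4 \right)},86 \right)} = \left(74 + 27650\right) + \left(-4 + 86^{2} - 344 + 111 \left(-4\right) 86^{2}\right) = 27724 + \left(-4 + 7396 - 344 + 111 \left(-4\right) 7396\right) = 27724 - 3276776 = -3249052$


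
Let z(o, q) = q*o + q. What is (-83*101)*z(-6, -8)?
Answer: -335320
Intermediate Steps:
z(o, q) = q + o*q (z(o, q) = o*q + q = q + o*q)
(-83*101)*z(-6, -8) = (-83*101)*(-8*(1 - 6)) = -(-67064)*(-5) = -8383*40 = -335320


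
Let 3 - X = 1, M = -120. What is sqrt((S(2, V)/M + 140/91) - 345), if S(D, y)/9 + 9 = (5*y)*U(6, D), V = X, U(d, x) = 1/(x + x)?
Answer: I*sqrt(23185045)/260 ≈ 18.52*I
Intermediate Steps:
U(d, x) = 1/(2*x)
X = 2 (X = 3 - 1*1 = 3 - 1 = 2)
V = 2
S(D, y) = -81 + 45*y/(2*D) (S(D, y) = -81 + 9*((5*y)*(1/(2*D))) = -81 + 9*(5*y/(2*D)) = -81 + 45*y/(2*D))
sqrt((S(2, V)/M + 140/91) - 345) = sqrt(((-81 + (45/2)*2/2)/(-120) + 140/91) - 345) = sqrt(((-81 + (45/2)*2*(1/2))*(-1/120) + 140*(1/91)) - 345) = sqrt(((-81 + 45/2)*(-1/120) + 20/13) - 345) = sqrt((-117/2*(-1/120) + 20/13) - 345) = sqrt((39/80 + 20/13) - 345) = sqrt(2107/1040 - 345) = sqrt(-356693/1040) = I*sqrt(23185045)/260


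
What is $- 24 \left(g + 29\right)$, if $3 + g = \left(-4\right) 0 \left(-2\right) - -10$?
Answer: $-864$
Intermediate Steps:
$g = 7$ ($g = -3 + \left(\left(-4\right) 0 \left(-2\right) - -10\right) = -3 + \left(0 \left(-2\right) + 10\right) = -3 + \left(0 + 10\right) = -3 + 10 = 7$)
$- 24 \left(g + 29\right) = - 24 \left(7 + 29\right) = \left(-24\right) 36 = -864$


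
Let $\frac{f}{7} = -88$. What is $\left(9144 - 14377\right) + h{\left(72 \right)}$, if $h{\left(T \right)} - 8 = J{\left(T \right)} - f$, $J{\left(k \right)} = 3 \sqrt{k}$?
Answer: $-4609 + 18 \sqrt{2} \approx -4583.5$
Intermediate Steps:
$f = -616$ ($f = 7 \left(-88\right) = -616$)
$h{\left(T \right)} = 624 + 3 \sqrt{T}$ ($h{\left(T \right)} = 8 + \left(3 \sqrt{T} - -616\right) = 8 + \left(3 \sqrt{T} + 616\right) = 8 + \left(616 + 3 \sqrt{T}\right) = 624 + 3 \sqrt{T}$)
$\left(9144 - 14377\right) + h{\left(72 \right)} = \left(9144 - 14377\right) + \left(624 + 3 \sqrt{72}\right) = -5233 + \left(624 + 3 \cdot 6 \sqrt{2}\right) = -5233 + \left(624 + 18 \sqrt{2}\right) = -4609 + 18 \sqrt{2}$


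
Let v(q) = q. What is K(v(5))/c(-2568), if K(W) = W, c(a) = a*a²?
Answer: -5/16934994432 ≈ -2.9525e-10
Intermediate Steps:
c(a) = a³
K(v(5))/c(-2568) = 5/((-2568)³) = 5/(-16934994432) = 5*(-1/16934994432) = -5/16934994432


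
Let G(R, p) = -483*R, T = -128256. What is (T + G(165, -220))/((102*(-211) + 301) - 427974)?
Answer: 207951/449195 ≈ 0.46294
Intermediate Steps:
(T + G(165, -220))/((102*(-211) + 301) - 427974) = (-128256 - 483*165)/((102*(-211) + 301) - 427974) = (-128256 - 79695)/((-21522 + 301) - 427974) = -207951/(-21221 - 427974) = -207951/(-449195) = -207951*(-1/449195) = 207951/449195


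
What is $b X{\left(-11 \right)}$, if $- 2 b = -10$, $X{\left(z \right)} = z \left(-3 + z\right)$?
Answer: $770$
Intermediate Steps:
$b = 5$ ($b = \left(- \frac{1}{2}\right) \left(-10\right) = 5$)
$b X{\left(-11 \right)} = 5 \left(- 11 \left(-3 - 11\right)\right) = 5 \left(\left(-11\right) \left(-14\right)\right) = 5 \cdot 154 = 770$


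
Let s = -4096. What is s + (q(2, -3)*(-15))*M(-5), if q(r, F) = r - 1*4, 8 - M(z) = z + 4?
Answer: -3826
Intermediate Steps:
M(z) = 4 - z (M(z) = 8 - (z + 4) = 8 - (4 + z) = 8 + (-4 - z) = 4 - z)
q(r, F) = -4 + r (q(r, F) = r - 4 = -4 + r)
s + (q(2, -3)*(-15))*M(-5) = -4096 + ((-4 + 2)*(-15))*(4 - 1*(-5)) = -4096 + (-2*(-15))*(4 + 5) = -4096 + 30*9 = -4096 + 270 = -3826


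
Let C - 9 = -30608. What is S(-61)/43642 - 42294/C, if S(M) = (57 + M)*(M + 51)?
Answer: 923509354/667700779 ≈ 1.3831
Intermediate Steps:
C = -30599 (C = 9 - 30608 = -30599)
S(M) = (51 + M)*(57 + M) (S(M) = (57 + M)*(51 + M) = (51 + M)*(57 + M))
S(-61)/43642 - 42294/C = (2907 + (-61)² + 108*(-61))/43642 - 42294/(-30599) = (2907 + 3721 - 6588)*(1/43642) - 42294*(-1/30599) = 40*(1/43642) + 42294/30599 = 20/21821 + 42294/30599 = 923509354/667700779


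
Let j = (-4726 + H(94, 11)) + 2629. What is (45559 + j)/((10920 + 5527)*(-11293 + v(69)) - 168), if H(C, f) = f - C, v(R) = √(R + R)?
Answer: -8057047973681/34497876001101679 - 713454413*√138/34497876001101679 ≈ -0.00023380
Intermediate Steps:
v(R) = √2*√R (v(R) = √(2*R) = √2*√R)
j = -2180 (j = (-4726 + (11 - 1*94)) + 2629 = (-4726 + (11 - 94)) + 2629 = (-4726 - 83) + 2629 = -4809 + 2629 = -2180)
(45559 + j)/((10920 + 5527)*(-11293 + v(69)) - 168) = (45559 - 2180)/((10920 + 5527)*(-11293 + √2*√69) - 168) = 43379/(16447*(-11293 + √138) - 168) = 43379/((-185735971 + 16447*√138) - 168) = 43379/(-185736139 + 16447*√138)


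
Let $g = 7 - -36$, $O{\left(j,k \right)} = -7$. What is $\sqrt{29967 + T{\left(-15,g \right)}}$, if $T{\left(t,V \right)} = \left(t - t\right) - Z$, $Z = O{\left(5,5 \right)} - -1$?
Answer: $\sqrt{29973} \approx 173.13$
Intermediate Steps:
$Z = -6$ ($Z = -7 - -1 = -7 + 1 = -6$)
$g = 43$ ($g = 7 + 36 = 43$)
$T{\left(t,V \right)} = 6$ ($T{\left(t,V \right)} = \left(t - t\right) - -6 = 0 + 6 = 6$)
$\sqrt{29967 + T{\left(-15,g \right)}} = \sqrt{29967 + 6} = \sqrt{29973}$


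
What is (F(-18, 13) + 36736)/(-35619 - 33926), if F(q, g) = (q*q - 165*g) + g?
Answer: -34928/69545 ≈ -0.50224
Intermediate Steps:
F(q, g) = q**2 - 164*g (F(q, g) = (q**2 - 165*g) + g = q**2 - 164*g)
(F(-18, 13) + 36736)/(-35619 - 33926) = (((-18)**2 - 164*13) + 36736)/(-35619 - 33926) = ((324 - 2132) + 36736)/(-69545) = (-1808 + 36736)*(-1/69545) = 34928*(-1/69545) = -34928/69545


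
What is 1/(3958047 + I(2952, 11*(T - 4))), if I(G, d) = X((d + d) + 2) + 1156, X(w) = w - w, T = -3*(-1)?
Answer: 1/3959203 ≈ 2.5258e-7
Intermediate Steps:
T = 3
X(w) = 0
I(G, d) = 1156 (I(G, d) = 0 + 1156 = 1156)
1/(3958047 + I(2952, 11*(T - 4))) = 1/(3958047 + 1156) = 1/3959203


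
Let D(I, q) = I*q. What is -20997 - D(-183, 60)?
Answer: -10017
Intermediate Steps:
-20997 - D(-183, 60) = -20997 - (-183)*60 = -20997 - 1*(-10980) = -20997 + 10980 = -10017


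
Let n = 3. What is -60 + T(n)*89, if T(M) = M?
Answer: 207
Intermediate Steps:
-60 + T(n)*89 = -60 + 3*89 = -60 + 267 = 207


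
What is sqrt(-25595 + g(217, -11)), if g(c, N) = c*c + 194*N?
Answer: 44*sqrt(10) ≈ 139.14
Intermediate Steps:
g(c, N) = c**2 + 194*N
sqrt(-25595 + g(217, -11)) = sqrt(-25595 + (217**2 + 194*(-11))) = sqrt(-25595 + (47089 - 2134)) = sqrt(-25595 + 44955) = sqrt(19360) = 44*sqrt(10)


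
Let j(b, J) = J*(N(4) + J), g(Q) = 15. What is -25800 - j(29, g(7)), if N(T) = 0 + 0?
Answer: -26025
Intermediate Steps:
N(T) = 0
j(b, J) = J² (j(b, J) = J*(0 + J) = J*J = J²)
-25800 - j(29, g(7)) = -25800 - 1*15² = -25800 - 1*225 = -25800 - 225 = -26025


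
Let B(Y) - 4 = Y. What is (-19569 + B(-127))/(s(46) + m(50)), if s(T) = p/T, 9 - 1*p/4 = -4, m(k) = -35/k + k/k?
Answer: -4529160/329 ≈ -13766.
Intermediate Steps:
B(Y) = 4 + Y
m(k) = 1 - 35/k (m(k) = -35/k + 1 = 1 - 35/k)
p = 52 (p = 36 - 4*(-4) = 36 + 16 = 52)
s(T) = 52/T
(-19569 + B(-127))/(s(46) + m(50)) = (-19569 + (4 - 127))/(52/46 + (-35 + 50)/50) = (-19569 - 123)/(52*(1/46) + (1/50)*15) = -19692/(26/23 + 3/10) = -19692/329/230 = -19692*230/329 = -4529160/329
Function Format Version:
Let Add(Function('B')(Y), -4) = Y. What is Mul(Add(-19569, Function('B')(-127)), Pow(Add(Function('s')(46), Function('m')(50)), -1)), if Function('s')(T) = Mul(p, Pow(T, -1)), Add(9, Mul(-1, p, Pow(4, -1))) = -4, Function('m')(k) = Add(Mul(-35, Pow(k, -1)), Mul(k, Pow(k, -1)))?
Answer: Rational(-4529160, 329) ≈ -13766.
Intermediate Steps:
Function('B')(Y) = Add(4, Y)
Function('m')(k) = Add(1, Mul(-35, Pow(k, -1))) (Function('m')(k) = Add(Mul(-35, Pow(k, -1)), 1) = Add(1, Mul(-35, Pow(k, -1))))
p = 52 (p = Add(36, Mul(-4, -4)) = Add(36, 16) = 52)
Function('s')(T) = Mul(52, Pow(T, -1))
Mul(Add(-19569, Function('B')(-127)), Pow(Add(Function('s')(46), Function('m')(50)), -1)) = Mul(Add(-19569, Add(4, -127)), Pow(Add(Mul(52, Pow(46, -1)), Mul(Pow(50, -1), Add(-35, 50))), -1)) = Mul(Add(-19569, -123), Pow(Add(Mul(52, Rational(1, 46)), Mul(Rational(1, 50), 15)), -1)) = Mul(-19692, Pow(Add(Rational(26, 23), Rational(3, 10)), -1)) = Mul(-19692, Pow(Rational(329, 230), -1)) = Mul(-19692, Rational(230, 329)) = Rational(-4529160, 329)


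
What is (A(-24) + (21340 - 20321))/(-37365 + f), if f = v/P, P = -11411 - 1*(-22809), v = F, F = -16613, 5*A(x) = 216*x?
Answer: 1014422/2129514415 ≈ 0.00047636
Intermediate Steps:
A(x) = 216*x/5 (A(x) = (216*x)/5 = 216*x/5)
v = -16613
P = 11398 (P = -11411 + 22809 = 11398)
f = -16613/11398 ≈ -1.4575
(A(-24) + (21340 - 20321))/(-37365 + f) = ((216/5)*(-24) + (21340 - 20321))/(-37365 - 16613/11398) = (-5184/5 + 1019)/(-425902883/11398) = -89/5*(-11398/425902883) = 1014422/2129514415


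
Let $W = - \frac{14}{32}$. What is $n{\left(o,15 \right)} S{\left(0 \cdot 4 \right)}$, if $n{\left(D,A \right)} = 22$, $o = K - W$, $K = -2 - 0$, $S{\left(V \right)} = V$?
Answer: $0$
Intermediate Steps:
$K = -2$ ($K = -2 + 0 = -2$)
$W = - \frac{7}{16}$ ($W = \left(-14\right) \frac{1}{32} = - \frac{7}{16} \approx -0.4375$)
$o = - \frac{25}{16}$ ($o = -2 - - \frac{7}{16} = -2 + \frac{7}{16} = - \frac{25}{16} \approx -1.5625$)
$n{\left(o,15 \right)} S{\left(0 \cdot 4 \right)} = 22 \cdot 0 \cdot 4 = 22 \cdot 0 = 0$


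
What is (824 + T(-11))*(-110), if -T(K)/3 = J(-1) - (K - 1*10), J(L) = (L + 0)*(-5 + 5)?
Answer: -83710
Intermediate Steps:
J(L) = 0 (J(L) = L*0 = 0)
T(K) = -30 + 3*K (T(K) = -3*(0 - (K - 1*10)) = -3*(0 - (K - 10)) = -3*(0 - (-10 + K)) = -3*(0 + (10 - K)) = -3*(10 - K) = -30 + 3*K)
(824 + T(-11))*(-110) = (824 + (-30 + 3*(-11)))*(-110) = (824 + (-30 - 33))*(-110) = (824 - 63)*(-110) = 761*(-110) = -83710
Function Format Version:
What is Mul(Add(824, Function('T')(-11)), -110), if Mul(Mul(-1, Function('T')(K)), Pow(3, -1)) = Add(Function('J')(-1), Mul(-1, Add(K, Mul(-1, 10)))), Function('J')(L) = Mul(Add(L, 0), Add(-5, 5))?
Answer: -83710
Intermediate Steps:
Function('J')(L) = 0 (Function('J')(L) = Mul(L, 0) = 0)
Function('T')(K) = Add(-30, Mul(3, K)) (Function('T')(K) = Mul(-3, Add(0, Mul(-1, Add(K, Mul(-1, 10))))) = Mul(-3, Add(0, Mul(-1, Add(K, -10)))) = Mul(-3, Add(0, Mul(-1, Add(-10, K)))) = Mul(-3, Add(0, Add(10, Mul(-1, K)))) = Mul(-3, Add(10, Mul(-1, K))) = Add(-30, Mul(3, K)))
Mul(Add(824, Function('T')(-11)), -110) = Mul(Add(824, Add(-30, Mul(3, -11))), -110) = Mul(Add(824, Add(-30, -33)), -110) = Mul(Add(824, -63), -110) = Mul(761, -110) = -83710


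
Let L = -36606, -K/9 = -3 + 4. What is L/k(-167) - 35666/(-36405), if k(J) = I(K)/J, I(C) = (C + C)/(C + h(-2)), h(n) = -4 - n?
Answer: 136003497161/36405 ≈ 3.7358e+6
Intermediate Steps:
K = -9 (K = -9*(-3 + 4) = -9*1 = -9)
I(C) = 2*C/(-2 + C) (I(C) = (C + C)/(C + (-4 - 1*(-2))) = (2*C)/(C + (-4 + 2)) = (2*C)/(C - 2) = (2*C)/(-2 + C) = 2*C/(-2 + C))
k(J) = 18/(11*J) (k(J) = (2*(-9)/(-2 - 9))/J = (2*(-9)/(-11))/J = (2*(-9)*(-1/11))/J = 18/(11*J))
L/k(-167) - 35666/(-36405) = -36606/((18/11)/(-167)) - 35666/(-36405) = -36606/((18/11)*(-1/167)) - 35666*(-1/36405) = -36606/(-18/1837) + 35666/36405 = -36606*(-1837/18) + 35666/36405 = 11207537/3 + 35666/36405 = 136003497161/36405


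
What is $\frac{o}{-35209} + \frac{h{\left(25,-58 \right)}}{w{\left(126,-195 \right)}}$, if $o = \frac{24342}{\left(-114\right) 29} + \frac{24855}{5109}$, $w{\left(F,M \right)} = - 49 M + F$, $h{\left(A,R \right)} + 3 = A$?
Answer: $\frac{749538969610}{319845435592137} \approx 0.0023434$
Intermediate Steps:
$h{\left(A,R \right)} = -3 + A$
$w{\left(F,M \right)} = F - 49 M$
$o = - \frac{2344036}{938353}$ ($o = \frac{24342}{-3306} + 24855 \cdot \frac{1}{5109} = 24342 \left(- \frac{1}{3306}\right) + \frac{8285}{1703} = - \frac{4057}{551} + \frac{8285}{1703} = - \frac{2344036}{938353} \approx -2.498$)
$\frac{o}{-35209} + \frac{h{\left(25,-58 \right)}}{w{\left(126,-195 \right)}} = - \frac{2344036}{938353 \left(-35209\right)} + \frac{-3 + 25}{126 - -9555} = \left(- \frac{2344036}{938353}\right) \left(- \frac{1}{35209}\right) + \frac{22}{126 + 9555} = \frac{2344036}{33038470777} + \frac{22}{9681} = \frac{749538969610}{319845435592137}$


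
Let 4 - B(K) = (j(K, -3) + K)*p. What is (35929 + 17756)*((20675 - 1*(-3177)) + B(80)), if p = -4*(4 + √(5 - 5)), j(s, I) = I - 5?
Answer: 1342554480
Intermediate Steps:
j(s, I) = -5 + I
p = -16 (p = -4*(4 + √0) = -4*(4 + 0) = -4*4 = -16)
B(K) = -124 + 16*K (B(K) = 4 - ((-5 - 3) + K)*(-16) = 4 - (-8 + K)*(-16) = 4 - (128 - 16*K) = 4 + (-128 + 16*K) = -124 + 16*K)
(35929 + 17756)*((20675 - 1*(-3177)) + B(80)) = (35929 + 17756)*((20675 - 1*(-3177)) + (-124 + 16*80)) = 53685*((20675 + 3177) + (-124 + 1280)) = 53685*(23852 + 1156) = 53685*25008 = 1342554480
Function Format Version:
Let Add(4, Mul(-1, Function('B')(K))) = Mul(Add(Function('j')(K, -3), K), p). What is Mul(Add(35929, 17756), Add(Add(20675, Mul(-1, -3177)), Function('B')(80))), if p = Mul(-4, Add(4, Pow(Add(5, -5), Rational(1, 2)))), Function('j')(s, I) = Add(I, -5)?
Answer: 1342554480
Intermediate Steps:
Function('j')(s, I) = Add(-5, I)
p = -16 (p = Mul(-4, Add(4, Pow(0, Rational(1, 2)))) = Mul(-4, Add(4, 0)) = Mul(-4, 4) = -16)
Function('B')(K) = Add(-124, Mul(16, K)) (Function('B')(K) = Add(4, Mul(-1, Mul(Add(Add(-5, -3), K), -16))) = Add(4, Mul(-1, Mul(Add(-8, K), -16))) = Add(4, Mul(-1, Add(128, Mul(-16, K)))) = Add(4, Add(-128, Mul(16, K))) = Add(-124, Mul(16, K)))
Mul(Add(35929, 17756), Add(Add(20675, Mul(-1, -3177)), Function('B')(80))) = Mul(Add(35929, 17756), Add(Add(20675, Mul(-1, -3177)), Add(-124, Mul(16, 80)))) = Mul(53685, Add(Add(20675, 3177), Add(-124, 1280))) = Mul(53685, Add(23852, 1156)) = Mul(53685, 25008) = 1342554480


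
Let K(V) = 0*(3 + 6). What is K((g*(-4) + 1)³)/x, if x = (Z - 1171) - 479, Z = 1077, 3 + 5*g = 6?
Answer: 0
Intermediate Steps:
g = ⅗ (g = -⅗ + (⅕)*6 = -⅗ + 6/5 = ⅗ ≈ 0.60000)
K(V) = 0 (K(V) = 0*9 = 0)
x = -573 (x = (1077 - 1171) - 479 = -94 - 479 = -573)
K((g*(-4) + 1)³)/x = 0/(-573) = 0*(-1/573) = 0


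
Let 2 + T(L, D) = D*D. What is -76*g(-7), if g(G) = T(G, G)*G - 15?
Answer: 26144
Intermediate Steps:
T(L, D) = -2 + D² (T(L, D) = -2 + D*D = -2 + D²)
g(G) = -15 + G*(-2 + G²) (g(G) = (-2 + G²)*G - 15 = G*(-2 + G²) - 15 = -15 + G*(-2 + G²))
-76*g(-7) = -76*(-15 - 7*(-2 + (-7)²)) = -76*(-15 - 7*(-2 + 49)) = -76*(-15 - 7*47) = -76*(-15 - 329) = -76*(-344) = 26144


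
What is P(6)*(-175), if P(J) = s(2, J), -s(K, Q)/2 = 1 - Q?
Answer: -1750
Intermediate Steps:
s(K, Q) = -2 + 2*Q (s(K, Q) = -2*(1 - Q) = -2 + 2*Q)
P(J) = -2 + 2*J
P(6)*(-175) = (-2 + 2*6)*(-175) = (-2 + 12)*(-175) = 10*(-175) = -1750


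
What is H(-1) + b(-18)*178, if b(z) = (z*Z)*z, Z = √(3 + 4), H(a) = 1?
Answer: 1 + 57672*√7 ≈ 1.5259e+5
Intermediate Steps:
Z = √7 ≈ 2.6458
b(z) = √7*z² (b(z) = (z*√7)*z = √7*z²)
H(-1) + b(-18)*178 = 1 + (√7*(-18)²)*178 = 1 + (√7*324)*178 = 1 + (324*√7)*178 = 1 + 57672*√7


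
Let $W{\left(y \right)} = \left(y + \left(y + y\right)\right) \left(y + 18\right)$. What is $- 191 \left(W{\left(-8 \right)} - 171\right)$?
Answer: $78501$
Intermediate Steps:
$W{\left(y \right)} = 3 y \left(18 + y\right)$ ($W{\left(y \right)} = \left(y + 2 y\right) \left(18 + y\right) = 3 y \left(18 + y\right)$)
$- 191 \left(W{\left(-8 \right)} - 171\right) = - 191 \left(3 \left(-8\right) \left(18 - 8\right) - 171\right) = - 191 \left(3 \left(-8\right) 10 - 171\right) = - 191 \left(-240 - 171\right) = \left(-191\right) \left(-411\right) = 78501$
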